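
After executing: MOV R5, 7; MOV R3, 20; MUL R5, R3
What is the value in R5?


Register state trace:
  MOV R5, 7  → R5 = 7
  MOV R3, 20  → R3 = 20
  MUL R5, R3  → R5 = 7 * 20 = 140
Final: R5 = 140

140


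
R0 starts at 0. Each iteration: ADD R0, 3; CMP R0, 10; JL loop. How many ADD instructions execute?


Loop trace (R0 starts at 0, target 10, step 3):
  ADD #1: R0 = 0 + 3 = 3  → 3 < 10, loop
  ADD #2: R0 = 3 + 3 = 6  → 6 < 10, loop
  ADD #3: R0 = 6 + 3 = 9  → 9 < 10, loop
  ADD #4: R0 = 9 + 3 = 12  → 12 >= 10, exit
Total ADD instructions: 4

4


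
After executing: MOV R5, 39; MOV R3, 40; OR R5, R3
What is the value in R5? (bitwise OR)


Register state trace:
  MOV R5, 39  → R5 = 39 (0b00100111)
  MOV R3, 40  → R3 = 40 (0b00101000)
  OR R5, R3   → R5 = 39 OR 40 = 47 (0b00101111)
Final: R5 = 47

47


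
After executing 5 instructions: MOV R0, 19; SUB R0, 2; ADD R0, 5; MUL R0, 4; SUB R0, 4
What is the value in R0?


Register state trace:
  MOV R0, 19  → R0 = 19
  SUB R0, 2  → R0 = 19 - 2 = 17
  ADD R0, 5  → R0 = 17 + 5 = 22
  MUL R0, 4  → R0 = 22 * 4 = 88
  SUB R0, 4  → R0 = 88 - 4 = 84
Final: R0 = 84

84


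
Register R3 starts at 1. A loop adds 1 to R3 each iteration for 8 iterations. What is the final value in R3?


Starting value: R3 = 1
  Iter 1: R3 = 1 + 1 = 2
  Iter 2: R3 = 2 + 1 = 3
  Iter 3: R3 = 3 + 1 = 4
  Iter 4: R3 = 4 + 1 = 5
  Iter 5: R3 = 5 + 1 = 6
  Iter 6: R3 = 6 + 1 = 7
  Iter 7: R3 = 7 + 1 = 8
  Iter 8: R3 = 8 + 1 = 9
Final: R3 = 9

9


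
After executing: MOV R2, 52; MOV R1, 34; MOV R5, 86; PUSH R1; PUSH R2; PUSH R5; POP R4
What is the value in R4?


Stack trace (top is rightmost):
  MOV R2, 52  → R2 = 52
  MOV R1, 34  → R1 = 34
  MOV R5, 86  → R5 = 86
  PUSH R1  → stack: [34]
  PUSH R2  → stack: [34, 52]
  PUSH R5  → stack: [34, 52, 86]
  POP R4  → R4 = 86, stack: [34, 52]
Final: R4 = 86

86


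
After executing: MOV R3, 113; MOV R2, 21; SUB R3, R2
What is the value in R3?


Register state trace:
  MOV R3, 113  → R3 = 113
  MOV R2, 21  → R2 = 21
  SUB R3, R2  → R3 = 113 - 21 = 92
Final: R3 = 92

92


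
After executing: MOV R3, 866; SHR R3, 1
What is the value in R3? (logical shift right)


Register state trace:
  MOV R3, 866  → R3 = 866
  SHR R3, 1  → R3 = 866 >> 1 = 866 // 2^1 = 433
Final: R3 = 433

433


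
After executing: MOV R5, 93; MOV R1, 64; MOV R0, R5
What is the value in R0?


Register state trace:
  MOV R5, 93  → R5 = 93
  MOV R1, 64  → R1 = 64
  MOV R0, R5  → R0 = 93
Final: R0 = 93

93


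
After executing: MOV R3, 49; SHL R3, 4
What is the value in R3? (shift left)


Register state trace:
  MOV R3, 49  → R3 = 49
  SHL R3, 4  → R3 = 49 << 4 = 49 * 2^4 = 784
Final: R3 = 784

784


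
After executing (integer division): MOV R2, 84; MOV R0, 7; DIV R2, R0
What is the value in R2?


Register state trace:
  MOV R2, 84  → R2 = 84
  MOV R0, 7  → R0 = 7
  DIV R2, R0  → R2 = 84 // 7 = 12
Final: R2 = 12

12


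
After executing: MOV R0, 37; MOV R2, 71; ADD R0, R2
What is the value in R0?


Register state trace:
  MOV R0, 37  → R0 = 37
  MOV R2, 71  → R2 = 71
  ADD R0, R2  → R0 = 37 + 71 = 108
Final: R0 = 108

108


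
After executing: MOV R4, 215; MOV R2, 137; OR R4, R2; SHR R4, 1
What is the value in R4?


Register state trace:
  MOV R4, 215  → R4 = 215 (0b11010111)
  MOV R2, 137  → R2 = 137 (0b10001001)
  OR R4, R2  → R4 = 215 OR 137 = 223 (0b11011111)
  SHR R4, 1  → R4 = 223 >> 1 = 111
Final: R4 = 111

111


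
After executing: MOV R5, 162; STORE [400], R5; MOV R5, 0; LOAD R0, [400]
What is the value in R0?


Register and memory trace:
  MOV R5, 162  → R5 = 162
  STORE [400], R5  → mem[400] = 162
  MOV R5, 0  → R5 = 0
  LOAD R0, [400]  → R0 = mem[400] = 162
Final: R0 = 162

162


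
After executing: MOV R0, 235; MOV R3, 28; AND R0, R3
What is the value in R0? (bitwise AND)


Register state trace:
  MOV R0, 235  → R0 = 235 (0b11101011)
  MOV R3, 28  → R3 = 28 (0b00011100)
  AND R0, R3  → R0 = 235 AND 28 = 8 (0b00001000)
Final: R0 = 8

8


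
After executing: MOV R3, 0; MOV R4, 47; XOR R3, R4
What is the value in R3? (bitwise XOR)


Register state trace:
  MOV R3, 0  → R3 = 0 (0b00000000)
  MOV R4, 47  → R4 = 47 (0b00101111)
  XOR R3, R4  → R3 = 0 XOR 47 = 47 (0b00101111)
Final: R3 = 47

47


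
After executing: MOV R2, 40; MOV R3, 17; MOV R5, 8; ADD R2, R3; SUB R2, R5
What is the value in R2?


Register state trace:
  MOV R2, 40  → R2 = 40
  MOV R3, 17  → R3 = 17
  MOV R5, 8  → R5 = 8
  ADD R2, R3  → R2 = 40 + 17 = 57
  SUB R2, R5  → R2 = 57 - 8 = 49
Final: R2 = 49

49


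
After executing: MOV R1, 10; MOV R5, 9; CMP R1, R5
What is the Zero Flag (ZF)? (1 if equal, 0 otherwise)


Register state trace:
  MOV R1, 10  → R1 = 10
  MOV R5, 9  → R5 = 9
  CMP R1, R5  → computes 10 - 9 = 1
  Result is nonzero, so values are not equal
ZF = 0

0


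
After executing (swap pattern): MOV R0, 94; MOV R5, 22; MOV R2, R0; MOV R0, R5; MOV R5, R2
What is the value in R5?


Register state trace (swap pattern):
  MOV R0, 94  → R0 = 94
  MOV R5, 22  → R5 = 22
  MOV R2, R0  → R2 = 94  (save R0)
  MOV R0, R5  → R0 = 22  (R0 gets R5's value)
  MOV R5, R2  → R5 = 94  (R5 gets saved value)
Final: R5 = 94

94


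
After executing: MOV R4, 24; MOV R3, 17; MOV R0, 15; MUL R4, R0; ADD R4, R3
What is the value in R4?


Register state trace:
  MOV R4, 24  → R4 = 24
  MOV R3, 17  → R3 = 17
  MOV R0, 15  → R0 = 15
  MUL R4, R0  → R4 = 24 * 15 = 360
  ADD R4, R3  → R4 = 360 + 17 = 377
Final: R4 = 377

377


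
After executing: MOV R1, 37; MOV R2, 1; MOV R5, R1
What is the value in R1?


Register state trace:
  MOV R1, 37  → R1 = 37
  MOV R2, 1  → R2 = 1
  MOV R5, R1  → R5 = 37
Final: R1 = 37

37


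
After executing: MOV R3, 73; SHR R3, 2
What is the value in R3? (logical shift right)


Register state trace:
  MOV R3, 73  → R3 = 73
  SHR R3, 2  → R3 = 73 >> 2 = 73 // 2^2 = 18
Final: R3 = 18

18


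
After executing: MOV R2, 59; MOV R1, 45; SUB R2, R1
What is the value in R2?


Register state trace:
  MOV R2, 59  → R2 = 59
  MOV R1, 45  → R1 = 45
  SUB R2, R1  → R2 = 59 - 45 = 14
Final: R2 = 14

14


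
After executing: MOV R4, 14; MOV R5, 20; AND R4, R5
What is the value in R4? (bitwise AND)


Register state trace:
  MOV R4, 14  → R4 = 14 (0b00001110)
  MOV R5, 20  → R5 = 20 (0b00010100)
  AND R4, R5  → R4 = 14 AND 20 = 4 (0b00000100)
Final: R4 = 4

4


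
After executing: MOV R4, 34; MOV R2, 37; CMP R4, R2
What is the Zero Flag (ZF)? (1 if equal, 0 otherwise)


Register state trace:
  MOV R4, 34  → R4 = 34
  MOV R2, 37  → R2 = 37
  CMP R4, R2  → computes 34 - 37 = -3
  Result is nonzero, so values are not equal
ZF = 0

0


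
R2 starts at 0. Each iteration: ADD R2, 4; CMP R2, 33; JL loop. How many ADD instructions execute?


Loop trace (R2 starts at 0, target 33, step 4):
  ADD #1: R2 = 0 + 4 = 4  → 4 < 33, loop
  ADD #2: R2 = 4 + 4 = 8  → 8 < 33, loop
  ADD #3: R2 = 8 + 4 = 12  → 12 < 33, loop
  ADD #4: R2 = 12 + 4 = 16  → 16 < 33, loop
  ADD #5: R2 = 16 + 4 = 20  → 20 < 33, loop
  ADD #6: R2 = 20 + 4 = 24  → 24 < 33, loop
  ADD #7: R2 = 24 + 4 = 28  → 28 < 33, loop
  ADD #8: R2 = 28 + 4 = 32  → 32 < 33, loop
  ADD #9: R2 = 32 + 4 = 36  → 36 >= 33, exit
Total ADD instructions: 9

9


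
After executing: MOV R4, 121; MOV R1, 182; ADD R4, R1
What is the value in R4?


Register state trace:
  MOV R4, 121  → R4 = 121
  MOV R1, 182  → R1 = 182
  ADD R4, R1  → R4 = 121 + 182 = 303
Final: R4 = 303

303


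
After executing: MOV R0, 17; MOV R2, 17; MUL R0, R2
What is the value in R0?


Register state trace:
  MOV R0, 17  → R0 = 17
  MOV R2, 17  → R2 = 17
  MUL R0, R2  → R0 = 17 * 17 = 289
Final: R0 = 289

289


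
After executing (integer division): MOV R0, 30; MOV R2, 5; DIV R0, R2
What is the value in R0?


Register state trace:
  MOV R0, 30  → R0 = 30
  MOV R2, 5  → R2 = 5
  DIV R0, R2  → R0 = 30 // 5 = 6
Final: R0 = 6

6


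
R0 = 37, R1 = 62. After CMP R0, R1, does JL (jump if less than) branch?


Trace:
  R0 = 37, R1 = 62
  CMP R0, R1  → compares 37 vs 62
  JL checks: is 37 less than 62?
  37 < 62, so condition is true
Branch taken: Yes

Yes


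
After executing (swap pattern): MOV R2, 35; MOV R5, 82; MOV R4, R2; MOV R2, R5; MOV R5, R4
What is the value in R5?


Register state trace (swap pattern):
  MOV R2, 35  → R2 = 35
  MOV R5, 82  → R5 = 82
  MOV R4, R2  → R4 = 35  (save R2)
  MOV R2, R5  → R2 = 82  (R2 gets R5's value)
  MOV R5, R4  → R5 = 35  (R5 gets saved value)
Final: R5 = 35

35


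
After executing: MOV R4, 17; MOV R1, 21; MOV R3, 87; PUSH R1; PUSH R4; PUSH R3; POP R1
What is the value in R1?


Stack trace (top is rightmost):
  MOV R4, 17  → R4 = 17
  MOV R1, 21  → R1 = 21
  MOV R3, 87  → R3 = 87
  PUSH R1  → stack: [21]
  PUSH R4  → stack: [21, 17]
  PUSH R3  → stack: [21, 17, 87]
  POP R1  → R1 = 87, stack: [21, 17]
Final: R1 = 87

87


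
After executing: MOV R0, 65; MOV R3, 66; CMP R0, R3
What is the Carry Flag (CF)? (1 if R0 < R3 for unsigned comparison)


Register state trace:
  MOV R0, 65  → R0 = 65
  MOV R3, 66  → R3 = 66
  CMP R0, R3  → unsigned 65 - 66: borrow occurs
  65 < 66, so CF = 1
CF = 1

1


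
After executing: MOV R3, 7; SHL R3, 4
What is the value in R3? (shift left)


Register state trace:
  MOV R3, 7  → R3 = 7
  SHL R3, 4  → R3 = 7 << 4 = 7 * 2^4 = 112
Final: R3 = 112

112


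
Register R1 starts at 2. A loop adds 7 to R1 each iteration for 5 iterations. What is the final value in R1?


Starting value: R1 = 2
  Iter 1: R1 = 2 + 7 = 9
  Iter 2: R1 = 9 + 7 = 16
  Iter 3: R1 = 16 + 7 = 23
  Iter 4: R1 = 23 + 7 = 30
  Iter 5: R1 = 30 + 7 = 37
Final: R1 = 37

37


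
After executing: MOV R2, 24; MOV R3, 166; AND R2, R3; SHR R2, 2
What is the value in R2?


Register state trace:
  MOV R2, 24  → R2 = 24 (0b00011000)
  MOV R3, 166  → R3 = 166 (0b10100110)
  AND R2, R3  → R2 = 24 AND 166 = 0 (0b00000000)
  SHR R2, 2  → R2 = 0 >> 2 = 0
Final: R2 = 0

0


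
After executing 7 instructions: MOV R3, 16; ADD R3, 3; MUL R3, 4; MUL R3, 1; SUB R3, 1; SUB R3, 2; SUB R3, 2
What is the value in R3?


Register state trace:
  MOV R3, 16  → R3 = 16
  ADD R3, 3  → R3 = 16 + 3 = 19
  MUL R3, 4  → R3 = 19 * 4 = 76
  MUL R3, 1  → R3 = 76 * 1 = 76
  SUB R3, 1  → R3 = 76 - 1 = 75
  SUB R3, 2  → R3 = 75 - 2 = 73
  SUB R3, 2  → R3 = 73 - 2 = 71
Final: R3 = 71

71


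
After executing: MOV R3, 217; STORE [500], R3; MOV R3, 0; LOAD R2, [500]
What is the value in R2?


Register and memory trace:
  MOV R3, 217  → R3 = 217
  STORE [500], R3  → mem[500] = 217
  MOV R3, 0  → R3 = 0
  LOAD R2, [500]  → R2 = mem[500] = 217
Final: R2 = 217

217


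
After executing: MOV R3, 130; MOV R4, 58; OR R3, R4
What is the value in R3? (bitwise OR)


Register state trace:
  MOV R3, 130  → R3 = 130 (0b10000010)
  MOV R4, 58  → R4 = 58 (0b00111010)
  OR R3, R4   → R3 = 130 OR 58 = 186 (0b10111010)
Final: R3 = 186

186


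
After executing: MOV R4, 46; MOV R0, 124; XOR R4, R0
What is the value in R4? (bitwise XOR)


Register state trace:
  MOV R4, 46  → R4 = 46 (0b00101110)
  MOV R0, 124  → R0 = 124 (0b01111100)
  XOR R4, R0  → R4 = 46 XOR 124 = 82 (0b01010010)
Final: R4 = 82

82


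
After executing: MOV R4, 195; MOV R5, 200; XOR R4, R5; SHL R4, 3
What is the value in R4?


Register state trace:
  MOV R4, 195  → R4 = 195 (0b11000011)
  MOV R5, 200  → R5 = 200 (0b11001000)
  XOR R4, R5  → R4 = 195 XOR 200 = 11 (0b00001011)
  SHL R4, 3  → R4 = 11 << 3 = 88
Final: R4 = 88

88


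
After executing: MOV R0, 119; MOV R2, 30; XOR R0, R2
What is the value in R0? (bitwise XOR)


Register state trace:
  MOV R0, 119  → R0 = 119 (0b01110111)
  MOV R2, 30  → R2 = 30 (0b00011110)
  XOR R0, R2  → R0 = 119 XOR 30 = 105 (0b01101001)
Final: R0 = 105

105


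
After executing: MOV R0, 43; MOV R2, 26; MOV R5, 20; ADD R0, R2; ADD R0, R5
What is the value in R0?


Register state trace:
  MOV R0, 43  → R0 = 43
  MOV R2, 26  → R2 = 26
  MOV R5, 20  → R5 = 20
  ADD R0, R2  → R0 = 43 + 26 = 69
  ADD R0, R5  → R0 = 69 + 20 = 89
Final: R0 = 89

89


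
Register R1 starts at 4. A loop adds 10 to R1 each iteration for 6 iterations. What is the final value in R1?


Starting value: R1 = 4
  Iter 1: R1 = 4 + 10 = 14
  Iter 2: R1 = 14 + 10 = 24
  Iter 3: R1 = 24 + 10 = 34
  Iter 4: R1 = 34 + 10 = 44
  Iter 5: R1 = 44 + 10 = 54
  Iter 6: R1 = 54 + 10 = 64
Final: R1 = 64

64


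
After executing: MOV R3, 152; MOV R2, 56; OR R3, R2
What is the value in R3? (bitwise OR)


Register state trace:
  MOV R3, 152  → R3 = 152 (0b10011000)
  MOV R2, 56  → R2 = 56 (0b00111000)
  OR R3, R2   → R3 = 152 OR 56 = 184 (0b10111000)
Final: R3 = 184

184


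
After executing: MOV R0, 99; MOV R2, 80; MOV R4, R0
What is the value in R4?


Register state trace:
  MOV R0, 99  → R0 = 99
  MOV R2, 80  → R2 = 80
  MOV R4, R0  → R4 = 99
Final: R4 = 99

99


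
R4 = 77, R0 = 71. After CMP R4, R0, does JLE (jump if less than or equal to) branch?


Trace:
  R4 = 77, R0 = 71
  CMP R4, R0  → compares 77 vs 71
  JLE checks: is 77 less than or equal to 71?
  77 > 71, so condition is false
Branch taken: No

No


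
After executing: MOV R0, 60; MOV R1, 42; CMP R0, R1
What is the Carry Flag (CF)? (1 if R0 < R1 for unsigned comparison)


Register state trace:
  MOV R0, 60  → R0 = 60
  MOV R1, 42  → R1 = 42
  CMP R0, R1  → unsigned 60 - 42: no borrow
  60 >= 42, so CF = 0
CF = 0

0


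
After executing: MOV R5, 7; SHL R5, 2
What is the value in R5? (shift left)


Register state trace:
  MOV R5, 7  → R5 = 7
  SHL R5, 2  → R5 = 7 << 2 = 7 * 2^2 = 28
Final: R5 = 28

28


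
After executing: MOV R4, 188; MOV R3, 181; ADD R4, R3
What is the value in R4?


Register state trace:
  MOV R4, 188  → R4 = 188
  MOV R3, 181  → R3 = 181
  ADD R4, R3  → R4 = 188 + 181 = 369
Final: R4 = 369

369


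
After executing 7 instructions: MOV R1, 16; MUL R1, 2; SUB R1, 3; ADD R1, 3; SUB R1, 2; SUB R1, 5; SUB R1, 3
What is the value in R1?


Register state trace:
  MOV R1, 16  → R1 = 16
  MUL R1, 2  → R1 = 16 * 2 = 32
  SUB R1, 3  → R1 = 32 - 3 = 29
  ADD R1, 3  → R1 = 29 + 3 = 32
  SUB R1, 2  → R1 = 32 - 2 = 30
  SUB R1, 5  → R1 = 30 - 5 = 25
  SUB R1, 3  → R1 = 25 - 3 = 22
Final: R1 = 22

22


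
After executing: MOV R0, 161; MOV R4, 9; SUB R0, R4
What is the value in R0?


Register state trace:
  MOV R0, 161  → R0 = 161
  MOV R4, 9  → R4 = 9
  SUB R0, R4  → R0 = 161 - 9 = 152
Final: R0 = 152

152


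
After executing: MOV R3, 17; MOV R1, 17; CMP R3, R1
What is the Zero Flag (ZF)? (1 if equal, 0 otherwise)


Register state trace:
  MOV R3, 17  → R3 = 17
  MOV R1, 17  → R1 = 17
  CMP R3, R1  → computes 17 - 17 = 0
  Result is zero, so values are equal
ZF = 1

1


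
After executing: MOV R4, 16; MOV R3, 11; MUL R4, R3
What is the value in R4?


Register state trace:
  MOV R4, 16  → R4 = 16
  MOV R3, 11  → R3 = 11
  MUL R4, R3  → R4 = 16 * 11 = 176
Final: R4 = 176

176


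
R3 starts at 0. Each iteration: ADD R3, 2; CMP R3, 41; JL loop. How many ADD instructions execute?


Loop trace (R3 starts at 0, target 41, step 2):
  ADD #1: R3 = 0 + 2 = 2  → 2 < 41, loop
  ADD #2: R3 = 2 + 2 = 4  → 4 < 41, loop
  ADD #3: R3 = 4 + 2 = 6  → 6 < 41, loop
  ADD #4: R3 = 6 + 2 = 8  → 8 < 41, loop
  ADD #5: R3 = 8 + 2 = 10  → 10 < 41, loop
  ADD #6: R3 = 10 + 2 = 12  → 12 < 41, loop
  ADD #7: R3 = 12 + 2 = 14  → 14 < 41, loop
  ADD #8: R3 = 14 + 2 = 16  → 16 < 41, loop
  ADD #9: R3 = 16 + 2 = 18  → 18 < 41, loop
  ADD #10: R3 = 18 + 2 = 20  → 20 < 41, loop
  ADD #11: R3 = 20 + 2 = 22  → 22 < 41, loop
  ADD #12: R3 = 22 + 2 = 24  → 24 < 41, loop
  ADD #13: R3 = 24 + 2 = 26  → 26 < 41, loop
  ADD #14: R3 = 26 + 2 = 28  → 28 < 41, loop
  ADD #15: R3 = 28 + 2 = 30  → 30 < 41, loop
  ADD #16: R3 = 30 + 2 = 32  → 32 < 41, loop
  ADD #17: R3 = 32 + 2 = 34  → 34 < 41, loop
  ADD #18: R3 = 34 + 2 = 36  → 36 < 41, loop
  ADD #19: R3 = 36 + 2 = 38  → 38 < 41, loop
  ADD #20: R3 = 38 + 2 = 40  → 40 < 41, loop
  ADD #21: R3 = 40 + 2 = 42  → 42 >= 41, exit
Total ADD instructions: 21

21


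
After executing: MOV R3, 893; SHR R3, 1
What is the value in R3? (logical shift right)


Register state trace:
  MOV R3, 893  → R3 = 893
  SHR R3, 1  → R3 = 893 >> 1 = 893 // 2^1 = 446
Final: R3 = 446

446


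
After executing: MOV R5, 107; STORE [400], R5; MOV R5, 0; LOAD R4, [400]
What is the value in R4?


Register and memory trace:
  MOV R5, 107  → R5 = 107
  STORE [400], R5  → mem[400] = 107
  MOV R5, 0  → R5 = 0
  LOAD R4, [400]  → R4 = mem[400] = 107
Final: R4 = 107

107


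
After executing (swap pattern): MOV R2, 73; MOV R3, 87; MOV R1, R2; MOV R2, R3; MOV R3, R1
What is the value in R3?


Register state trace (swap pattern):
  MOV R2, 73  → R2 = 73
  MOV R3, 87  → R3 = 87
  MOV R1, R2  → R1 = 73  (save R2)
  MOV R2, R3  → R2 = 87  (R2 gets R3's value)
  MOV R3, R1  → R3 = 73  (R3 gets saved value)
Final: R3 = 73

73


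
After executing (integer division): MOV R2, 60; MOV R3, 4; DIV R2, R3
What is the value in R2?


Register state trace:
  MOV R2, 60  → R2 = 60
  MOV R3, 4  → R3 = 4
  DIV R2, R3  → R2 = 60 // 4 = 15
Final: R2 = 15

15


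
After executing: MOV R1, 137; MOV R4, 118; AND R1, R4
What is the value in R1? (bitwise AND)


Register state trace:
  MOV R1, 137  → R1 = 137 (0b10001001)
  MOV R4, 118  → R4 = 118 (0b01110110)
  AND R1, R4  → R1 = 137 AND 118 = 0 (0b00000000)
Final: R1 = 0

0


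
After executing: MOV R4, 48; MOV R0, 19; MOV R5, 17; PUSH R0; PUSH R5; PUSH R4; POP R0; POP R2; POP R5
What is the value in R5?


Stack trace (top is rightmost):
  MOV R4, 48  → R4 = 48
  MOV R0, 19  → R0 = 19
  MOV R5, 17  → R5 = 17
  PUSH R0  → stack: [19]
  PUSH R5  → stack: [19, 17]
  PUSH R4  → stack: [19, 17, 48]
  POP R0  → R0 = 48, stack: [19, 17]
  POP R2  → R2 = 17, stack: [19]
  POP R5  → R5 = 19, stack: []
Final: R5 = 19

19


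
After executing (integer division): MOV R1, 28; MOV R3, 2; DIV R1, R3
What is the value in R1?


Register state trace:
  MOV R1, 28  → R1 = 28
  MOV R3, 2  → R3 = 2
  DIV R1, R3  → R1 = 28 // 2 = 14
Final: R1 = 14

14


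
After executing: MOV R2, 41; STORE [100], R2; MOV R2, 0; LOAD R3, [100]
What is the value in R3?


Register and memory trace:
  MOV R2, 41  → R2 = 41
  STORE [100], R2  → mem[100] = 41
  MOV R2, 0  → R2 = 0
  LOAD R3, [100]  → R3 = mem[100] = 41
Final: R3 = 41

41


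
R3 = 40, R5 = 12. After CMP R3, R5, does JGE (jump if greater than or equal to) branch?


Trace:
  R3 = 40, R5 = 12
  CMP R3, R5  → compares 40 vs 12
  JGE checks: is 40 greater than or equal to 12?
  40 > 12, so condition is true
Branch taken: Yes

Yes


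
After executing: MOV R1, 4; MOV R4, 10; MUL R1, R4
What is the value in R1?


Register state trace:
  MOV R1, 4  → R1 = 4
  MOV R4, 10  → R4 = 10
  MUL R1, R4  → R1 = 4 * 10 = 40
Final: R1 = 40

40


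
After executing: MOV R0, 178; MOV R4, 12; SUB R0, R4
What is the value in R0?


Register state trace:
  MOV R0, 178  → R0 = 178
  MOV R4, 12  → R4 = 12
  SUB R0, R4  → R0 = 178 - 12 = 166
Final: R0 = 166

166


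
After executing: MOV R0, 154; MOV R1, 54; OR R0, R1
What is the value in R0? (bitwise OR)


Register state trace:
  MOV R0, 154  → R0 = 154 (0b10011010)
  MOV R1, 54  → R1 = 54 (0b00110110)
  OR R0, R1   → R0 = 154 OR 54 = 190 (0b10111110)
Final: R0 = 190

190


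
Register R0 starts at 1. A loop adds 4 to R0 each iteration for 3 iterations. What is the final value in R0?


Starting value: R0 = 1
  Iter 1: R0 = 1 + 4 = 5
  Iter 2: R0 = 5 + 4 = 9
  Iter 3: R0 = 9 + 4 = 13
Final: R0 = 13

13


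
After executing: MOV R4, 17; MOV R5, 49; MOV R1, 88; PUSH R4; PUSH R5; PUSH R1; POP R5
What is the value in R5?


Stack trace (top is rightmost):
  MOV R4, 17  → R4 = 17
  MOV R5, 49  → R5 = 49
  MOV R1, 88  → R1 = 88
  PUSH R4  → stack: [17]
  PUSH R5  → stack: [17, 49]
  PUSH R1  → stack: [17, 49, 88]
  POP R5  → R5 = 88, stack: [17, 49]
Final: R5 = 88

88


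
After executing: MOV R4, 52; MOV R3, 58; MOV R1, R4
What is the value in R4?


Register state trace:
  MOV R4, 52  → R4 = 52
  MOV R3, 58  → R3 = 58
  MOV R1, R4  → R1 = 52
Final: R4 = 52

52


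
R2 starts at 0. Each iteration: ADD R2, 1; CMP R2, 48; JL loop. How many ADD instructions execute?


Loop trace (R2 starts at 0, target 48, step 1):
  ADD #1: R2 = 0 + 1 = 1  → 1 < 48, loop
  ADD #2: R2 = 1 + 1 = 2  → 2 < 48, loop
  ADD #3: R2 = 2 + 1 = 3  → 3 < 48, loop
  ADD #4: R2 = 3 + 1 = 4  → 4 < 48, loop
  ADD #5: R2 = 4 + 1 = 5  → 5 < 48, loop
  ADD #6: R2 = 5 + 1 = 6  → 6 < 48, loop
  ADD #7: R2 = 6 + 1 = 7  → 7 < 48, loop
  ADD #8: R2 = 7 + 1 = 8  → 8 < 48, loop
  ADD #9: R2 = 8 + 1 = 9  → 9 < 48, loop
  ADD #10: R2 = 9 + 1 = 10  → 10 < 48, loop
  ADD #11: R2 = 10 + 1 = 11  → 11 < 48, loop
  ADD #12: R2 = 11 + 1 = 12  → 12 < 48, loop
  ADD #13: R2 = 12 + 1 = 13  → 13 < 48, loop
  ADD #14: R2 = 13 + 1 = 14  → 14 < 48, loop
  ADD #15: R2 = 14 + 1 = 15  → 15 < 48, loop
  ADD #16: R2 = 15 + 1 = 16  → 16 < 48, loop
  ADD #17: R2 = 16 + 1 = 17  → 17 < 48, loop
  ADD #18: R2 = 17 + 1 = 18  → 18 < 48, loop
  ADD #19: R2 = 18 + 1 = 19  → 19 < 48, loop
  ADD #20: R2 = 19 + 1 = 20  → 20 < 48, loop
  ADD #21: R2 = 20 + 1 = 21  → 21 < 48, loop
  ADD #22: R2 = 21 + 1 = 22  → 22 < 48, loop
  ADD #23: R2 = 22 + 1 = 23  → 23 < 48, loop
  ADD #24: R2 = 23 + 1 = 24  → 24 < 48, loop
  ADD #25: R2 = 24 + 1 = 25  → 25 < 48, loop
  ADD #26: R2 = 25 + 1 = 26  → 26 < 48, loop
  ADD #27: R2 = 26 + 1 = 27  → 27 < 48, loop
  ADD #28: R2 = 27 + 1 = 28  → 28 < 48, loop
  ADD #29: R2 = 28 + 1 = 29  → 29 < 48, loop
  ADD #30: R2 = 29 + 1 = 30  → 30 < 48, loop
  ADD #31: R2 = 30 + 1 = 31  → 31 < 48, loop
  ADD #32: R2 = 31 + 1 = 32  → 32 < 48, loop
  ADD #33: R2 = 32 + 1 = 33  → 33 < 48, loop
  ADD #34: R2 = 33 + 1 = 34  → 34 < 48, loop
  ADD #35: R2 = 34 + 1 = 35  → 35 < 48, loop
  ADD #36: R2 = 35 + 1 = 36  → 36 < 48, loop
  ADD #37: R2 = 36 + 1 = 37  → 37 < 48, loop
  ADD #38: R2 = 37 + 1 = 38  → 38 < 48, loop
  ADD #39: R2 = 38 + 1 = 39  → 39 < 48, loop
  ADD #40: R2 = 39 + 1 = 40  → 40 < 48, loop
  ADD #41: R2 = 40 + 1 = 41  → 41 < 48, loop
  ADD #42: R2 = 41 + 1 = 42  → 42 < 48, loop
  ADD #43: R2 = 42 + 1 = 43  → 43 < 48, loop
  ADD #44: R2 = 43 + 1 = 44  → 44 < 48, loop
  ADD #45: R2 = 44 + 1 = 45  → 45 < 48, loop
  ADD #46: R2 = 45 + 1 = 46  → 46 < 48, loop
  ADD #47: R2 = 46 + 1 = 47  → 47 < 48, loop
  ADD #48: R2 = 47 + 1 = 48  → 48 >= 48, exit
Total ADD instructions: 48

48


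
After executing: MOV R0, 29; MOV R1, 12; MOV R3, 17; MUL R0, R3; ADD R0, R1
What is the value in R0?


Register state trace:
  MOV R0, 29  → R0 = 29
  MOV R1, 12  → R1 = 12
  MOV R3, 17  → R3 = 17
  MUL R0, R3  → R0 = 29 * 17 = 493
  ADD R0, R1  → R0 = 493 + 12 = 505
Final: R0 = 505

505


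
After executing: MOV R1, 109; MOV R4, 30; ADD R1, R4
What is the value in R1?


Register state trace:
  MOV R1, 109  → R1 = 109
  MOV R4, 30  → R4 = 30
  ADD R1, R4  → R1 = 109 + 30 = 139
Final: R1 = 139

139


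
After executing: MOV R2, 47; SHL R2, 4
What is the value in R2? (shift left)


Register state trace:
  MOV R2, 47  → R2 = 47
  SHL R2, 4  → R2 = 47 << 4 = 47 * 2^4 = 752
Final: R2 = 752

752


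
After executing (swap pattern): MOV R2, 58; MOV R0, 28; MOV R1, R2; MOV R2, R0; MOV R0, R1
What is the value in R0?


Register state trace (swap pattern):
  MOV R2, 58  → R2 = 58
  MOV R0, 28  → R0 = 28
  MOV R1, R2  → R1 = 58  (save R2)
  MOV R2, R0  → R2 = 28  (R2 gets R0's value)
  MOV R0, R1  → R0 = 58  (R0 gets saved value)
Final: R0 = 58

58


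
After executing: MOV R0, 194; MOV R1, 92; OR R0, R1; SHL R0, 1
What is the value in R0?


Register state trace:
  MOV R0, 194  → R0 = 194 (0b11000010)
  MOV R1, 92  → R1 = 92 (0b01011100)
  OR R0, R1  → R0 = 194 OR 92 = 222 (0b11011110)
  SHL R0, 1  → R0 = 222 << 1 = 444
Final: R0 = 444

444


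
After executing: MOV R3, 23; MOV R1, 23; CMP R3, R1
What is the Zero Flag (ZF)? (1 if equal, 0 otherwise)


Register state trace:
  MOV R3, 23  → R3 = 23
  MOV R1, 23  → R1 = 23
  CMP R3, R1  → computes 23 - 23 = 0
  Result is zero, so values are equal
ZF = 1

1


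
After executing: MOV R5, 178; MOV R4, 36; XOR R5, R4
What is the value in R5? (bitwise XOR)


Register state trace:
  MOV R5, 178  → R5 = 178 (0b10110010)
  MOV R4, 36  → R4 = 36 (0b00100100)
  XOR R5, R4  → R5 = 178 XOR 36 = 150 (0b10010110)
Final: R5 = 150

150


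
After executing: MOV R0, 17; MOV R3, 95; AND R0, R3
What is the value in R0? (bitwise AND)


Register state trace:
  MOV R0, 17  → R0 = 17 (0b00010001)
  MOV R3, 95  → R3 = 95 (0b01011111)
  AND R0, R3  → R0 = 17 AND 95 = 17 (0b00010001)
Final: R0 = 17

17


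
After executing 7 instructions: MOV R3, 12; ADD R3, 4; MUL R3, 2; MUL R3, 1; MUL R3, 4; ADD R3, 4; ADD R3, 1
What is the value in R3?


Register state trace:
  MOV R3, 12  → R3 = 12
  ADD R3, 4  → R3 = 12 + 4 = 16
  MUL R3, 2  → R3 = 16 * 2 = 32
  MUL R3, 1  → R3 = 32 * 1 = 32
  MUL R3, 4  → R3 = 32 * 4 = 128
  ADD R3, 4  → R3 = 128 + 4 = 132
  ADD R3, 1  → R3 = 132 + 1 = 133
Final: R3 = 133

133


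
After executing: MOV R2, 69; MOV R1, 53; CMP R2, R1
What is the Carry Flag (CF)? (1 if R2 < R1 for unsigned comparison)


Register state trace:
  MOV R2, 69  → R2 = 69
  MOV R1, 53  → R1 = 53
  CMP R2, R1  → unsigned 69 - 53: no borrow
  69 >= 53, so CF = 0
CF = 0

0


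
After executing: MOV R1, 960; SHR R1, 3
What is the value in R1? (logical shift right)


Register state trace:
  MOV R1, 960  → R1 = 960
  SHR R1, 3  → R1 = 960 >> 3 = 960 // 2^3 = 120
Final: R1 = 120

120


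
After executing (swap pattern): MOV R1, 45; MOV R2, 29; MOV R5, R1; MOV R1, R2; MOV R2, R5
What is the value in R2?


Register state trace (swap pattern):
  MOV R1, 45  → R1 = 45
  MOV R2, 29  → R2 = 29
  MOV R5, R1  → R5 = 45  (save R1)
  MOV R1, R2  → R1 = 29  (R1 gets R2's value)
  MOV R2, R5  → R2 = 45  (R2 gets saved value)
Final: R2 = 45

45


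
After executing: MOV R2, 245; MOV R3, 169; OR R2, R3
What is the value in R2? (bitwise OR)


Register state trace:
  MOV R2, 245  → R2 = 245 (0b11110101)
  MOV R3, 169  → R3 = 169 (0b10101001)
  OR R2, R3   → R2 = 245 OR 169 = 253 (0b11111101)
Final: R2 = 253

253


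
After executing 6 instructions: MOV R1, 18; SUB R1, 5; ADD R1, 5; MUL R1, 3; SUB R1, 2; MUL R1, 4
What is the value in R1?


Register state trace:
  MOV R1, 18  → R1 = 18
  SUB R1, 5  → R1 = 18 - 5 = 13
  ADD R1, 5  → R1 = 13 + 5 = 18
  MUL R1, 3  → R1 = 18 * 3 = 54
  SUB R1, 2  → R1 = 54 - 2 = 52
  MUL R1, 4  → R1 = 52 * 4 = 208
Final: R1 = 208

208


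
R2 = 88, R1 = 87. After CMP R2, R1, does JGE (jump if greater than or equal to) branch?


Trace:
  R2 = 88, R1 = 87
  CMP R2, R1  → compares 88 vs 87
  JGE checks: is 88 greater than or equal to 87?
  88 > 87, so condition is true
Branch taken: Yes

Yes


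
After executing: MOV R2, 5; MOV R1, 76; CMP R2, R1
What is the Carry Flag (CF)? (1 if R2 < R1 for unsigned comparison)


Register state trace:
  MOV R2, 5  → R2 = 5
  MOV R1, 76  → R1 = 76
  CMP R2, R1  → unsigned 5 - 76: borrow occurs
  5 < 76, so CF = 1
CF = 1

1


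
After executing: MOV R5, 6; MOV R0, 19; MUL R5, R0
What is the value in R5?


Register state trace:
  MOV R5, 6  → R5 = 6
  MOV R0, 19  → R0 = 19
  MUL R5, R0  → R5 = 6 * 19 = 114
Final: R5 = 114

114


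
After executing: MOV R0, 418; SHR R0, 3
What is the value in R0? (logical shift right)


Register state trace:
  MOV R0, 418  → R0 = 418
  SHR R0, 3  → R0 = 418 >> 3 = 418 // 2^3 = 52
Final: R0 = 52

52


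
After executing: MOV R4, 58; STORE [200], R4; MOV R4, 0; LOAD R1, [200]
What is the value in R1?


Register and memory trace:
  MOV R4, 58  → R4 = 58
  STORE [200], R4  → mem[200] = 58
  MOV R4, 0  → R4 = 0
  LOAD R1, [200]  → R1 = mem[200] = 58
Final: R1 = 58

58


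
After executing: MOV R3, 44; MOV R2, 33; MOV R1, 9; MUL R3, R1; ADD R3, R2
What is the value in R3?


Register state trace:
  MOV R3, 44  → R3 = 44
  MOV R2, 33  → R2 = 33
  MOV R1, 9  → R1 = 9
  MUL R3, R1  → R3 = 44 * 9 = 396
  ADD R3, R2  → R3 = 396 + 33 = 429
Final: R3 = 429

429


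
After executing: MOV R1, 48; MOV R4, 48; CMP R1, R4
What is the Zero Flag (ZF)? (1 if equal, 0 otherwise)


Register state trace:
  MOV R1, 48  → R1 = 48
  MOV R4, 48  → R4 = 48
  CMP R1, R4  → computes 48 - 48 = 0
  Result is zero, so values are equal
ZF = 1

1


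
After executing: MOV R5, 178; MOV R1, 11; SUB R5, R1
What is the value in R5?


Register state trace:
  MOV R5, 178  → R5 = 178
  MOV R1, 11  → R1 = 11
  SUB R5, R1  → R5 = 178 - 11 = 167
Final: R5 = 167

167


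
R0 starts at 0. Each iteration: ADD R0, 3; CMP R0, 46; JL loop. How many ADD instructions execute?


Loop trace (R0 starts at 0, target 46, step 3):
  ADD #1: R0 = 0 + 3 = 3  → 3 < 46, loop
  ADD #2: R0 = 3 + 3 = 6  → 6 < 46, loop
  ADD #3: R0 = 6 + 3 = 9  → 9 < 46, loop
  ADD #4: R0 = 9 + 3 = 12  → 12 < 46, loop
  ADD #5: R0 = 12 + 3 = 15  → 15 < 46, loop
  ADD #6: R0 = 15 + 3 = 18  → 18 < 46, loop
  ADD #7: R0 = 18 + 3 = 21  → 21 < 46, loop
  ADD #8: R0 = 21 + 3 = 24  → 24 < 46, loop
  ADD #9: R0 = 24 + 3 = 27  → 27 < 46, loop
  ADD #10: R0 = 27 + 3 = 30  → 30 < 46, loop
  ADD #11: R0 = 30 + 3 = 33  → 33 < 46, loop
  ADD #12: R0 = 33 + 3 = 36  → 36 < 46, loop
  ADD #13: R0 = 36 + 3 = 39  → 39 < 46, loop
  ADD #14: R0 = 39 + 3 = 42  → 42 < 46, loop
  ADD #15: R0 = 42 + 3 = 45  → 45 < 46, loop
  ADD #16: R0 = 45 + 3 = 48  → 48 >= 46, exit
Total ADD instructions: 16

16


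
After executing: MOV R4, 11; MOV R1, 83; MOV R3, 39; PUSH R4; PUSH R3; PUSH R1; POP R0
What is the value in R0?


Stack trace (top is rightmost):
  MOV R4, 11  → R4 = 11
  MOV R1, 83  → R1 = 83
  MOV R3, 39  → R3 = 39
  PUSH R4  → stack: [11]
  PUSH R3  → stack: [11, 39]
  PUSH R1  → stack: [11, 39, 83]
  POP R0  → R0 = 83, stack: [11, 39]
Final: R0 = 83

83


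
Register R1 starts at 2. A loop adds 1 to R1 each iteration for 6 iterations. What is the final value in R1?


Starting value: R1 = 2
  Iter 1: R1 = 2 + 1 = 3
  Iter 2: R1 = 3 + 1 = 4
  Iter 3: R1 = 4 + 1 = 5
  Iter 4: R1 = 5 + 1 = 6
  Iter 5: R1 = 6 + 1 = 7
  Iter 6: R1 = 7 + 1 = 8
Final: R1 = 8

8


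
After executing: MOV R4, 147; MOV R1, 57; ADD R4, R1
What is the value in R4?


Register state trace:
  MOV R4, 147  → R4 = 147
  MOV R1, 57  → R1 = 57
  ADD R4, R1  → R4 = 147 + 57 = 204
Final: R4 = 204

204


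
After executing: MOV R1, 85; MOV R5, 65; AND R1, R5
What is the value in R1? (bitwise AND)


Register state trace:
  MOV R1, 85  → R1 = 85 (0b01010101)
  MOV R5, 65  → R5 = 65 (0b01000001)
  AND R1, R5  → R1 = 85 AND 65 = 65 (0b01000001)
Final: R1 = 65

65


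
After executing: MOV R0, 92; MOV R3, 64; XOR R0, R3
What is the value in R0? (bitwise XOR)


Register state trace:
  MOV R0, 92  → R0 = 92 (0b01011100)
  MOV R3, 64  → R3 = 64 (0b01000000)
  XOR R0, R3  → R0 = 92 XOR 64 = 28 (0b00011100)
Final: R0 = 28

28


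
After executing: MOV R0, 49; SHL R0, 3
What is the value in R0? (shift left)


Register state trace:
  MOV R0, 49  → R0 = 49
  SHL R0, 3  → R0 = 49 << 3 = 49 * 2^3 = 392
Final: R0 = 392

392


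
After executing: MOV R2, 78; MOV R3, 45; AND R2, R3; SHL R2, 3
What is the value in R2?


Register state trace:
  MOV R2, 78  → R2 = 78 (0b01001110)
  MOV R3, 45  → R3 = 45 (0b00101101)
  AND R2, R3  → R2 = 78 AND 45 = 12 (0b00001100)
  SHL R2, 3  → R2 = 12 << 3 = 96
Final: R2 = 96

96


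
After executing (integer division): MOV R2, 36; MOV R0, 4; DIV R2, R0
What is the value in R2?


Register state trace:
  MOV R2, 36  → R2 = 36
  MOV R0, 4  → R0 = 4
  DIV R2, R0  → R2 = 36 // 4 = 9
Final: R2 = 9

9


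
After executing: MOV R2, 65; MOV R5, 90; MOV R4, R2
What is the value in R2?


Register state trace:
  MOV R2, 65  → R2 = 65
  MOV R5, 90  → R5 = 90
  MOV R4, R2  → R4 = 65
Final: R2 = 65

65


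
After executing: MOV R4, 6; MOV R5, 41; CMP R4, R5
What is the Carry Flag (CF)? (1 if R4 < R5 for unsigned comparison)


Register state trace:
  MOV R4, 6  → R4 = 6
  MOV R5, 41  → R5 = 41
  CMP R4, R5  → unsigned 6 - 41: borrow occurs
  6 < 41, so CF = 1
CF = 1

1


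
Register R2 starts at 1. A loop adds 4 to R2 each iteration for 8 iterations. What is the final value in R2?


Starting value: R2 = 1
  Iter 1: R2 = 1 + 4 = 5
  Iter 2: R2 = 5 + 4 = 9
  Iter 3: R2 = 9 + 4 = 13
  Iter 4: R2 = 13 + 4 = 17
  Iter 5: R2 = 17 + 4 = 21
  Iter 6: R2 = 21 + 4 = 25
  Iter 7: R2 = 25 + 4 = 29
  Iter 8: R2 = 29 + 4 = 33
Final: R2 = 33

33


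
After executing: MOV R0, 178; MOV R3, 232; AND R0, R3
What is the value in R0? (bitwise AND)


Register state trace:
  MOV R0, 178  → R0 = 178 (0b10110010)
  MOV R3, 232  → R3 = 232 (0b11101000)
  AND R0, R3  → R0 = 178 AND 232 = 160 (0b10100000)
Final: R0 = 160

160


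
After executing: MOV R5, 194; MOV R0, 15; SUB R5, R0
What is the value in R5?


Register state trace:
  MOV R5, 194  → R5 = 194
  MOV R0, 15  → R0 = 15
  SUB R5, R0  → R5 = 194 - 15 = 179
Final: R5 = 179

179


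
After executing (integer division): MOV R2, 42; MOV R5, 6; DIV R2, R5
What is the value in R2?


Register state trace:
  MOV R2, 42  → R2 = 42
  MOV R5, 6  → R5 = 6
  DIV R2, R5  → R2 = 42 // 6 = 7
Final: R2 = 7

7


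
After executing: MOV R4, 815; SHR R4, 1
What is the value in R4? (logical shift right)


Register state trace:
  MOV R4, 815  → R4 = 815
  SHR R4, 1  → R4 = 815 >> 1 = 815 // 2^1 = 407
Final: R4 = 407

407


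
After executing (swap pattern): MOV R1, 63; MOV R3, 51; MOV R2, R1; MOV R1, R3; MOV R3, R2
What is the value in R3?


Register state trace (swap pattern):
  MOV R1, 63  → R1 = 63
  MOV R3, 51  → R3 = 51
  MOV R2, R1  → R2 = 63  (save R1)
  MOV R1, R3  → R1 = 51  (R1 gets R3's value)
  MOV R3, R2  → R3 = 63  (R3 gets saved value)
Final: R3 = 63

63


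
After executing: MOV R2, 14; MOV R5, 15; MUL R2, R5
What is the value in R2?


Register state trace:
  MOV R2, 14  → R2 = 14
  MOV R5, 15  → R5 = 15
  MUL R2, R5  → R2 = 14 * 15 = 210
Final: R2 = 210

210


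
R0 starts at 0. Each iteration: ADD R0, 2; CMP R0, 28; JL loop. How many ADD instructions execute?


Loop trace (R0 starts at 0, target 28, step 2):
  ADD #1: R0 = 0 + 2 = 2  → 2 < 28, loop
  ADD #2: R0 = 2 + 2 = 4  → 4 < 28, loop
  ADD #3: R0 = 4 + 2 = 6  → 6 < 28, loop
  ADD #4: R0 = 6 + 2 = 8  → 8 < 28, loop
  ADD #5: R0 = 8 + 2 = 10  → 10 < 28, loop
  ADD #6: R0 = 10 + 2 = 12  → 12 < 28, loop
  ADD #7: R0 = 12 + 2 = 14  → 14 < 28, loop
  ADD #8: R0 = 14 + 2 = 16  → 16 < 28, loop
  ADD #9: R0 = 16 + 2 = 18  → 18 < 28, loop
  ADD #10: R0 = 18 + 2 = 20  → 20 < 28, loop
  ADD #11: R0 = 20 + 2 = 22  → 22 < 28, loop
  ADD #12: R0 = 22 + 2 = 24  → 24 < 28, loop
  ADD #13: R0 = 24 + 2 = 26  → 26 < 28, loop
  ADD #14: R0 = 26 + 2 = 28  → 28 >= 28, exit
Total ADD instructions: 14

14


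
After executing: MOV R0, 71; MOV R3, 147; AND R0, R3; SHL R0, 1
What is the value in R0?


Register state trace:
  MOV R0, 71  → R0 = 71 (0b01000111)
  MOV R3, 147  → R3 = 147 (0b10010011)
  AND R0, R3  → R0 = 71 AND 147 = 3 (0b00000011)
  SHL R0, 1  → R0 = 3 << 1 = 6
Final: R0 = 6

6


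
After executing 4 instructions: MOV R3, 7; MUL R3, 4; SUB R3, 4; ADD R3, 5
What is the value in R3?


Register state trace:
  MOV R3, 7  → R3 = 7
  MUL R3, 4  → R3 = 7 * 4 = 28
  SUB R3, 4  → R3 = 28 - 4 = 24
  ADD R3, 5  → R3 = 24 + 5 = 29
Final: R3 = 29

29


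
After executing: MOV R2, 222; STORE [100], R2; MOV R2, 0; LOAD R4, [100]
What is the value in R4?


Register and memory trace:
  MOV R2, 222  → R2 = 222
  STORE [100], R2  → mem[100] = 222
  MOV R2, 0  → R2 = 0
  LOAD R4, [100]  → R4 = mem[100] = 222
Final: R4 = 222

222


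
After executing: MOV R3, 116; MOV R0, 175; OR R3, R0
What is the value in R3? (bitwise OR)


Register state trace:
  MOV R3, 116  → R3 = 116 (0b01110100)
  MOV R0, 175  → R0 = 175 (0b10101111)
  OR R3, R0   → R3 = 116 OR 175 = 255 (0b11111111)
Final: R3 = 255

255


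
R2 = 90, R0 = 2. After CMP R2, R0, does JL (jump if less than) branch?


Trace:
  R2 = 90, R0 = 2
  CMP R2, R0  → compares 90 vs 2
  JL checks: is 90 less than 2?
  90 > 2, so condition is false
Branch taken: No

No


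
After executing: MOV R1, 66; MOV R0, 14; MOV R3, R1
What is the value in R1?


Register state trace:
  MOV R1, 66  → R1 = 66
  MOV R0, 14  → R0 = 14
  MOV R3, R1  → R3 = 66
Final: R1 = 66

66


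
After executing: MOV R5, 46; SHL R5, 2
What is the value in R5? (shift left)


Register state trace:
  MOV R5, 46  → R5 = 46
  SHL R5, 2  → R5 = 46 << 2 = 46 * 2^2 = 184
Final: R5 = 184

184


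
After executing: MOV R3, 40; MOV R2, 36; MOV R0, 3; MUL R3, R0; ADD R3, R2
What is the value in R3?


Register state trace:
  MOV R3, 40  → R3 = 40
  MOV R2, 36  → R2 = 36
  MOV R0, 3  → R0 = 3
  MUL R3, R0  → R3 = 40 * 3 = 120
  ADD R3, R2  → R3 = 120 + 36 = 156
Final: R3 = 156

156


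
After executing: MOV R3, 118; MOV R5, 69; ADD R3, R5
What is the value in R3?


Register state trace:
  MOV R3, 118  → R3 = 118
  MOV R5, 69  → R5 = 69
  ADD R3, R5  → R3 = 118 + 69 = 187
Final: R3 = 187

187


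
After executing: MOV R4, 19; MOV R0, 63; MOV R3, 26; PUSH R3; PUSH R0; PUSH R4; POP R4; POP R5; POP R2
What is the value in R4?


Stack trace (top is rightmost):
  MOV R4, 19  → R4 = 19
  MOV R0, 63  → R0 = 63
  MOV R3, 26  → R3 = 26
  PUSH R3  → stack: [26]
  PUSH R0  → stack: [26, 63]
  PUSH R4  → stack: [26, 63, 19]
  POP R4  → R4 = 19, stack: [26, 63]
  POP R5  → R5 = 63, stack: [26]
  POP R2  → R2 = 26, stack: []
Final: R4 = 19

19


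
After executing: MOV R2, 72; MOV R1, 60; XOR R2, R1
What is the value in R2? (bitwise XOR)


Register state trace:
  MOV R2, 72  → R2 = 72 (0b01001000)
  MOV R1, 60  → R1 = 60 (0b00111100)
  XOR R2, R1  → R2 = 72 XOR 60 = 116 (0b01110100)
Final: R2 = 116

116


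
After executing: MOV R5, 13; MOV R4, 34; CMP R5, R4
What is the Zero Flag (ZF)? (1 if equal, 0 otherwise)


Register state trace:
  MOV R5, 13  → R5 = 13
  MOV R4, 34  → R4 = 34
  CMP R5, R4  → computes 13 - 34 = -21
  Result is nonzero, so values are not equal
ZF = 0

0


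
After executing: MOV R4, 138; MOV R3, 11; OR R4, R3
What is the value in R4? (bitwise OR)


Register state trace:
  MOV R4, 138  → R4 = 138 (0b10001010)
  MOV R3, 11  → R3 = 11 (0b00001011)
  OR R4, R3   → R4 = 138 OR 11 = 139 (0b10001011)
Final: R4 = 139

139


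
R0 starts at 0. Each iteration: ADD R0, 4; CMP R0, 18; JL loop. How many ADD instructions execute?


Loop trace (R0 starts at 0, target 18, step 4):
  ADD #1: R0 = 0 + 4 = 4  → 4 < 18, loop
  ADD #2: R0 = 4 + 4 = 8  → 8 < 18, loop
  ADD #3: R0 = 8 + 4 = 12  → 12 < 18, loop
  ADD #4: R0 = 12 + 4 = 16  → 16 < 18, loop
  ADD #5: R0 = 16 + 4 = 20  → 20 >= 18, exit
Total ADD instructions: 5

5


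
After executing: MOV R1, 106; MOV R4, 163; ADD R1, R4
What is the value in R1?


Register state trace:
  MOV R1, 106  → R1 = 106
  MOV R4, 163  → R4 = 163
  ADD R1, R4  → R1 = 106 + 163 = 269
Final: R1 = 269

269
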